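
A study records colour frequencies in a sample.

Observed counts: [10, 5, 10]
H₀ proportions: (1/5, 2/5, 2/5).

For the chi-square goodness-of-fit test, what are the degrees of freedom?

degrees of freedom = 2

df = k − 1 = 3 − 1 = 2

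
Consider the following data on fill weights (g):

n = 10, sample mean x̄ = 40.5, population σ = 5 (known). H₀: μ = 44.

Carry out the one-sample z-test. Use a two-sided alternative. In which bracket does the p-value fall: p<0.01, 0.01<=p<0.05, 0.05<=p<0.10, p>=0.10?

SE = σ/√n = 5/√10 = 1.5811
z = (x̄−μ₀)/SE = (40.5−44)/1.5811 = -2.2136
p-value (two-sided) = 0.02686
→ bracket: 0.01<=p<0.05

p-value bracket: 0.01<=p<0.05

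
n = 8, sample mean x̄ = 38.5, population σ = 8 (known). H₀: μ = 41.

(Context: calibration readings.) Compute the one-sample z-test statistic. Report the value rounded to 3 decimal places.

test statistic = -0.884

SE = σ/√n = 8/√8 = 2.8284
z = (x̄−μ₀)/SE = (38.5−41)/2.8284 = -0.8839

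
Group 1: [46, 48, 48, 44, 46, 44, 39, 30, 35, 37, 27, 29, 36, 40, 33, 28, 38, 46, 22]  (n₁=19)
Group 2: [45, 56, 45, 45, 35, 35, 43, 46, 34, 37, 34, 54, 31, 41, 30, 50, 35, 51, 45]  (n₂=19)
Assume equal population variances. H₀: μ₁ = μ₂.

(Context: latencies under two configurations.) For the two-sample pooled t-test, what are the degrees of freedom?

df = n₁ + n₂ − 2 = 19 + 19 − 2 = 36

degrees of freedom = 36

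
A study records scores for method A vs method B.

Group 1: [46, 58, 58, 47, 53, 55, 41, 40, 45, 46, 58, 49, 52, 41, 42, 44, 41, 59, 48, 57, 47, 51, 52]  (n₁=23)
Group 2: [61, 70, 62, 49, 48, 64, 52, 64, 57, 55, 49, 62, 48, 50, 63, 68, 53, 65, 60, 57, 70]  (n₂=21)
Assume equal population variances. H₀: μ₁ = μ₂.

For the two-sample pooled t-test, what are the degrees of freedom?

degrees of freedom = 42

df = n₁ + n₂ − 2 = 23 + 21 − 2 = 42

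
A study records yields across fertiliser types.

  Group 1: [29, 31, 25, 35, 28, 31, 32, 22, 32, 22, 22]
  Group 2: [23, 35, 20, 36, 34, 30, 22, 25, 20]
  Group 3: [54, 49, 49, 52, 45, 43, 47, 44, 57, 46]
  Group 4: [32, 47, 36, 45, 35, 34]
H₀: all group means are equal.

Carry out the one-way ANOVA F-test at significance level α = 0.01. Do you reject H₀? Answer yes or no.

reject H₀: yes

Group means [28.09, 27.22, 48.60, 38.17], grand mean 35.250
SSB = Σnᵢ(x̄ᵢ−x̄)² = 2977.052; SSW = ΣΣ(x−x̄ᵢ)² = 943.698
MSB = 2977.052/3 = 992.3507; MSW = 943.698/32 = 29.4906
F = MSB/MSW = 33.6498
df = (3, 32)
p-value (upper-tail) = 0.00000
At α=0.01: p < α → reject H₀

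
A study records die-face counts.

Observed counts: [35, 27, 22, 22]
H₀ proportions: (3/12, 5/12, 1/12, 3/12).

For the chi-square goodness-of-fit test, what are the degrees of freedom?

df = k − 1 = 4 − 1 = 3

degrees of freedom = 3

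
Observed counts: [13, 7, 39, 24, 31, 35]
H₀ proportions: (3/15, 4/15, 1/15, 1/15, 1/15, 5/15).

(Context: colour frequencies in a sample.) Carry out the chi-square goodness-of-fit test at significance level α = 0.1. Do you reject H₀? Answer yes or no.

reject H₀: yes

n = 149; E_i = n·p_i = [29.80, 39.73, 9.93, 9.93, 9.93, 49.67]
χ² = (13−29.80)²/29.80 + (7−39.73)²/39.73 + (39−9.93)²/9.93 + (24−9.93)²/9.93 + (31−9.93)²/9.93 + (35−49.67)²/49.67 = 190.4211
df = 5
p-value (upper-tail) = 0.00000
At α=0.1: p < α → reject H₀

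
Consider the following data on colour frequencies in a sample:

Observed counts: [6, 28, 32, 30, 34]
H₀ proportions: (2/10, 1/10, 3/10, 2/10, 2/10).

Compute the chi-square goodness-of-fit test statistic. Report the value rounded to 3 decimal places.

test statistic = 37.026

n = 130; E_i = n·p_i = [26.00, 13.00, 39.00, 26.00, 26.00]
χ² = (6−26.00)²/26.00 + (28−13.00)²/13.00 + (32−39.00)²/39.00 + (30−26.00)²/26.00 + (34−26.00)²/26.00 = 37.0256
df = 4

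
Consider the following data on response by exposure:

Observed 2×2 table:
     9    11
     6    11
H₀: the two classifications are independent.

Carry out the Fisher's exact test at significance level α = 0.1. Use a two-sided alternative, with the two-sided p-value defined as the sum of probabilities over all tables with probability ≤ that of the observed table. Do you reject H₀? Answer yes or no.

reject H₀: no

Margins: r₁=20, r₂=17, c₁=15, c₂=22, n=37
p_obs = C(20,9)·C(17,6)/C(37,15); sum pmf over tables with pmf ≤ p_obs
p-value (two-sided) = 0.73838
At α=0.1: p ≥ α → fail to reject H₀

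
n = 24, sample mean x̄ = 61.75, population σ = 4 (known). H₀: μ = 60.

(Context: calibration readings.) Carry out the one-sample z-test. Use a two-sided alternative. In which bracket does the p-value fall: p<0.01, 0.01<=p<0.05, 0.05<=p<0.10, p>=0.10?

p-value bracket: 0.01<=p<0.05

SE = σ/√n = 4/√24 = 0.8165
z = (x̄−μ₀)/SE = (61.75−60)/0.8165 = 2.1433
p-value (two-sided) = 0.03209
→ bracket: 0.01<=p<0.05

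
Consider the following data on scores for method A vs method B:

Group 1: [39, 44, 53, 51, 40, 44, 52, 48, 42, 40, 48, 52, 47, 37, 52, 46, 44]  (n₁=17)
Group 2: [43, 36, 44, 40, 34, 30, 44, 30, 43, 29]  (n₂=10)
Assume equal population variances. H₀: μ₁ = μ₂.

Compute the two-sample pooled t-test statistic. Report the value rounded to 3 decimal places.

x̄₁=45.824, s₁=5.126, n₁=17
x̄₂=37.300, s₂=6.237, n₂=10
s_p² = [16·5.126² + 9·6.237²]/25 = 30.8228
SE = √(s_p²·(1/17+1/10)) = 2.2126
t = (45.824−37.300)/2.2126 = 3.8524
df = 25

test statistic = 3.852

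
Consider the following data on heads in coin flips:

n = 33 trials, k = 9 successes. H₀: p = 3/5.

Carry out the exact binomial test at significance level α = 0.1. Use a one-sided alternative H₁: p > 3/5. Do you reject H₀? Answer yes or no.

Exact binomial: n=33, k=9, p₀=3/5=0.6000
P(X≥9) from Σ C(n,i)·p₀^i·(1−p₀)^(n−i)
p-value (one-sided, H₁ greater) = 0.99997
At α=0.1: p ≥ α → fail to reject H₀

reject H₀: no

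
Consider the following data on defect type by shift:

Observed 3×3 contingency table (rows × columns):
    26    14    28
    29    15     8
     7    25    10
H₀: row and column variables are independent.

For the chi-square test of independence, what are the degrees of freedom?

degrees of freedom = 4

df = (r−1)(c−1) = (3−1)·(3−1) = 4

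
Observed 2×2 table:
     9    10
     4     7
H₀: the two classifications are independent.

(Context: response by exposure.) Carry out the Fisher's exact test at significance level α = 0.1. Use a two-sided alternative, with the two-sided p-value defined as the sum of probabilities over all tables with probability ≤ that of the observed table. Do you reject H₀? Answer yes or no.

Margins: r₁=19, r₂=11, c₁=13, c₂=17, n=30
p_obs = C(19,9)·C(11,4)/C(30,13); sum pmf over tables with pmf ≤ p_obs
p-value (two-sided) = 0.70843
At α=0.1: p ≥ α → fail to reject H₀

reject H₀: no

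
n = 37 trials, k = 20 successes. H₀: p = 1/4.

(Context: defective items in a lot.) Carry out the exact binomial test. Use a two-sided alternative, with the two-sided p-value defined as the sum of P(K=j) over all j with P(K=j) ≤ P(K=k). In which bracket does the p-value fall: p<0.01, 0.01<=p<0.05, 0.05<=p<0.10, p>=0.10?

p-value bracket: p<0.01

Exact binomial: n=37, k=20, p₀=1/4=0.2500
P(X=j) = C(n,j)·p₀^j·(1−p₀)^(n−j); p = Σ P(X=j) over j with P(X=j) ≤ P(X=20)
p-value (two-sided) = 0.00017
→ bracket: p<0.01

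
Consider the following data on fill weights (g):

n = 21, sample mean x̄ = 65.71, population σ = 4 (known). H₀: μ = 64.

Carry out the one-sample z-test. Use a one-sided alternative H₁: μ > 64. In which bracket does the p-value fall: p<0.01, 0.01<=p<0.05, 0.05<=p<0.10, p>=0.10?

p-value bracket: 0.01<=p<0.05

SE = σ/√n = 4/√21 = 0.8729
z = (x̄−μ₀)/SE = (65.71−64)/0.8729 = 1.9591
p-value (one-sided, H₁ greater) = 0.02505
→ bracket: 0.01<=p<0.05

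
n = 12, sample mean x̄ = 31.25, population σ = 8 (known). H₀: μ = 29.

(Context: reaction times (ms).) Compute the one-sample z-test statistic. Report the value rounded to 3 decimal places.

SE = σ/√n = 8/√12 = 2.3094
z = (x̄−μ₀)/SE = (31.25−29)/2.3094 = 0.9743

test statistic = 0.974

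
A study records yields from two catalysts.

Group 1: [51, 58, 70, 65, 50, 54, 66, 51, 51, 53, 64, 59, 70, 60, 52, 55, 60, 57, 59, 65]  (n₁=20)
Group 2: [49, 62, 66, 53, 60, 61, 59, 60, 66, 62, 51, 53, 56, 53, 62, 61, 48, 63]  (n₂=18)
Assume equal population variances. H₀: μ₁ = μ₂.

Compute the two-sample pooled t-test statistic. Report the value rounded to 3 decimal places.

x̄₁=58.500, s₁=6.444, n₁=20
x̄₂=58.056, s₂=5.620, n₂=18
s_p² = [19·6.444² + 17·5.620²]/36 = 36.8318
SE = √(s_p²·(1/20+1/18)) = 1.9718
t = (58.500−58.056)/1.9718 = 0.2254
df = 36

test statistic = 0.225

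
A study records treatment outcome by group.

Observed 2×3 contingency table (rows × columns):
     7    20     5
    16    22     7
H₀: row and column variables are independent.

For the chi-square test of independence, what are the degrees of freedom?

degrees of freedom = 2

df = (r−1)(c−1) = (2−1)·(3−1) = 2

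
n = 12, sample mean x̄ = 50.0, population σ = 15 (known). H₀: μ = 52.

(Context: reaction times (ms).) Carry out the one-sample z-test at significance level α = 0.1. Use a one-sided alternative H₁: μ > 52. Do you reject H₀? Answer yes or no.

SE = σ/√n = 15/√12 = 4.3301
z = (x̄−μ₀)/SE = (50.0−52)/4.3301 = -0.4619
p-value (one-sided, H₁ greater) = 0.67792
At α=0.1: p ≥ α → fail to reject H₀

reject H₀: no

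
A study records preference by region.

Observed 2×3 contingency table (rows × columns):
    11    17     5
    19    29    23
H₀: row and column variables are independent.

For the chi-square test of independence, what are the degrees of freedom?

degrees of freedom = 2

df = (r−1)(c−1) = (2−1)·(3−1) = 2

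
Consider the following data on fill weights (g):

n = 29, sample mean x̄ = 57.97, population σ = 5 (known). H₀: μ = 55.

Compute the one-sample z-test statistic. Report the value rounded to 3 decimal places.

test statistic = 3.199

SE = σ/√n = 5/√29 = 0.9285
z = (x̄−μ₀)/SE = (57.97−55)/0.9285 = 3.1988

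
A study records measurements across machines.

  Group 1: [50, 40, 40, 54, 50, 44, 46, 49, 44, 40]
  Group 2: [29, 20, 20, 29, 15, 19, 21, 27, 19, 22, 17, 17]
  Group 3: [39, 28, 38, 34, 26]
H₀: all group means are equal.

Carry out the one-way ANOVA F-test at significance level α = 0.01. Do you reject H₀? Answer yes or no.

reject H₀: yes

Group means [45.70, 21.25, 33.00], grand mean 32.481
SSB = Σnᵢ(x̄ᵢ−x̄)² = 3262.391; SSW = ΣΣ(x−x̄ᵢ)² = 598.350
MSB = 3262.391/2 = 1631.1954; MSW = 598.350/24 = 24.9313
F = MSB/MSW = 65.4277
df = (2, 24)
p-value (upper-tail) = 0.00000
At α=0.01: p < α → reject H₀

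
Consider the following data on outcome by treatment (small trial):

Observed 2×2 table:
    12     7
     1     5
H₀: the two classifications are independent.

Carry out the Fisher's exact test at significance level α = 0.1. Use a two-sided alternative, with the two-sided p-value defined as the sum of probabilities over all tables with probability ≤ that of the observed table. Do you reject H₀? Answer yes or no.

reject H₀: yes

Margins: r₁=19, r₂=6, c₁=13, c₂=12, n=25
p_obs = C(19,12)·C(6,1)/C(25,13); sum pmf over tables with pmf ≤ p_obs
p-value (two-sided) = 0.07304
At α=0.1: p < α → reject H₀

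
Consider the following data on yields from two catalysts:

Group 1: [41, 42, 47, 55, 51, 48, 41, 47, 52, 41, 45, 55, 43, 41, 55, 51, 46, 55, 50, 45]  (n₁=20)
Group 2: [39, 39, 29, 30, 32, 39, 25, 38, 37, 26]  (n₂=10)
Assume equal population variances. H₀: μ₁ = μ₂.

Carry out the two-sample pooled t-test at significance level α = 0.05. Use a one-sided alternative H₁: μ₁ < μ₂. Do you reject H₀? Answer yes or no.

x̄₁=47.550, s₁=5.186, n₁=20
x̄₂=33.400, s₂=5.641, n₂=10
s_p² = [19·5.186² + 9·5.641²]/28 = 28.4768
SE = √(s_p²·(1/20+1/10)) = 2.0668
t = (47.550−33.400)/2.0668 = 6.8464
df = 28
p-value (one-sided, H₁ less) = 1.00000
At α=0.05: p ≥ α → fail to reject H₀

reject H₀: no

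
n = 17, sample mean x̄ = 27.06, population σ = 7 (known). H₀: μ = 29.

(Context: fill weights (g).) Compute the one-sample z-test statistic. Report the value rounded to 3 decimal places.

test statistic = -1.143

SE = σ/√n = 7/√17 = 1.6977
z = (x̄−μ₀)/SE = (27.06−29)/1.6977 = -1.1427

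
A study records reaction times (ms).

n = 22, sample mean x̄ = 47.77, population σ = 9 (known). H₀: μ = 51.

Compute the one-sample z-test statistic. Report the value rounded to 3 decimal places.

SE = σ/√n = 9/√22 = 1.9188
z = (x̄−μ₀)/SE = (47.77−51)/1.9188 = -1.6833

test statistic = -1.683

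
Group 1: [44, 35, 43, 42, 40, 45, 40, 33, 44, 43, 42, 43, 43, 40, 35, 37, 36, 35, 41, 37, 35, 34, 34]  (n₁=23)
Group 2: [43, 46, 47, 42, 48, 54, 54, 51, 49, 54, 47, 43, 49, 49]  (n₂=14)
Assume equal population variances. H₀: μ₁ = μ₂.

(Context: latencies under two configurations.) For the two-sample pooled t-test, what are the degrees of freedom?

df = n₁ + n₂ − 2 = 23 + 14 − 2 = 35

degrees of freedom = 35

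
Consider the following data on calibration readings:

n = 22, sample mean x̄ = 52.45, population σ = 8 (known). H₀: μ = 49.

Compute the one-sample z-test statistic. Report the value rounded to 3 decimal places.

SE = σ/√n = 8/√22 = 1.7056
z = (x̄−μ₀)/SE = (52.45−49)/1.7056 = 2.0227

test statistic = 2.023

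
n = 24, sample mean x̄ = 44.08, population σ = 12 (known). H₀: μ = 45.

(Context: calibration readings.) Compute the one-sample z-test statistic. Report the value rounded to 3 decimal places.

test statistic = -0.376

SE = σ/√n = 12/√24 = 2.4495
z = (x̄−μ₀)/SE = (44.08−45)/2.4495 = -0.3756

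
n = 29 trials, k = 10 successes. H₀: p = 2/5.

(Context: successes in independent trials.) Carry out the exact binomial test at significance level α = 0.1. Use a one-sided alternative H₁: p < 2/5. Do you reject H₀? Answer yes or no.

reject H₀: no

Exact binomial: n=29, k=10, p₀=2/5=0.4000
P(X≤10) from Σ C(n,i)·p₀^i·(1−p₀)^(n−i)
p-value (one-sided, H₁ less) = 0.34267
At α=0.1: p ≥ α → fail to reject H₀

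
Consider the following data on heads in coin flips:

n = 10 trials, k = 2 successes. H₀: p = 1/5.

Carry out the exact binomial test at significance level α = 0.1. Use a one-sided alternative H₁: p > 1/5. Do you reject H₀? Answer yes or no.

Exact binomial: n=10, k=2, p₀=1/5=0.2000
P(X≥2) from Σ C(n,i)·p₀^i·(1−p₀)^(n−i)
p-value (one-sided, H₁ greater) = 0.62419
At α=0.1: p ≥ α → fail to reject H₀

reject H₀: no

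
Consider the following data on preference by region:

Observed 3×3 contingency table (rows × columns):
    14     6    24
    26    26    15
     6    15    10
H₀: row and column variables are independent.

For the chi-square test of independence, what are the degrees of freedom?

df = (r−1)(c−1) = (3−1)·(3−1) = 4

degrees of freedom = 4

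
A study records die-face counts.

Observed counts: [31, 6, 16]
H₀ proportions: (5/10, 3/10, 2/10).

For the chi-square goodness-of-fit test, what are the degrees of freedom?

degrees of freedom = 2

df = k − 1 = 3 − 1 = 2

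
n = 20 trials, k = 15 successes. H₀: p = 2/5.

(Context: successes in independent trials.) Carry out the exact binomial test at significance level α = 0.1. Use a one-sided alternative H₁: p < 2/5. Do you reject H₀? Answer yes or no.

reject H₀: no

Exact binomial: n=20, k=15, p₀=2/5=0.4000
P(X≤15) from Σ C(n,i)·p₀^i·(1−p₀)^(n−i)
p-value (one-sided, H₁ less) = 0.99968
At α=0.1: p ≥ α → fail to reject H₀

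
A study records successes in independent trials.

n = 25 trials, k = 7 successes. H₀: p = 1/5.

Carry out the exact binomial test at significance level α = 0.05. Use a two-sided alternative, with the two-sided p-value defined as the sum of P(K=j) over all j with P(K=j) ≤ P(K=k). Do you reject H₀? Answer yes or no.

Exact binomial: n=25, k=7, p₀=1/5=0.2000
P(X=j) = C(n,j)·p₀^j·(1−p₀)^(n−j); p = Σ P(X=j) over j with P(X=j) ≤ P(X=7)
p-value (two-sided) = 0.31819
At α=0.05: p ≥ α → fail to reject H₀

reject H₀: no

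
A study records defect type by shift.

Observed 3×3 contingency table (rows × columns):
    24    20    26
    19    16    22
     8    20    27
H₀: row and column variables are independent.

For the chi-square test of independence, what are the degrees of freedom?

df = (r−1)(c−1) = (3−1)·(3−1) = 4

degrees of freedom = 4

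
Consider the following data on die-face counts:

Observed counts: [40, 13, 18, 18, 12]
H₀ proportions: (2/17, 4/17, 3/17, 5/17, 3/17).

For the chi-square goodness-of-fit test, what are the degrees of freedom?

df = k − 1 = 5 − 1 = 4

degrees of freedom = 4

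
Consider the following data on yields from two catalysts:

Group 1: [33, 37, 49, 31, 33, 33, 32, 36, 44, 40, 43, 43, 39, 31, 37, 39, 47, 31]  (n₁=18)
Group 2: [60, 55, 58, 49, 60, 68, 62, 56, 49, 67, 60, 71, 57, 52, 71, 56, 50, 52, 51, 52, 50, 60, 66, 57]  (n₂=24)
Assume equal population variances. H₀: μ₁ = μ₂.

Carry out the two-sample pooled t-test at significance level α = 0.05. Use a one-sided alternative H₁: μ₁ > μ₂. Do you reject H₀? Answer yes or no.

reject H₀: no

x̄₁=37.667, s₁=5.719, n₁=18
x̄₂=57.875, s₂=6.854, n₂=24
s_p² = [17·5.719² + 23·6.854²]/40 = 40.9156
SE = √(s_p²·(1/18+1/24)) = 1.9945
t = (37.667−57.875)/1.9945 = -10.1322
df = 40
p-value (one-sided, H₁ greater) = 1.00000
At α=0.05: p ≥ α → fail to reject H₀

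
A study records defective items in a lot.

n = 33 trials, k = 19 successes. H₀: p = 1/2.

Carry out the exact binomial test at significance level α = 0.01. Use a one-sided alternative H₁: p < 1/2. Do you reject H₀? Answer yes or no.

Exact binomial: n=33, k=19, p₀=1/2=0.5000
P(X≤19) from Σ C(n,i)·p₀^i·(1−p₀)^(n−i)
p-value (one-sided, H₁ less) = 0.85190
At α=0.01: p ≥ α → fail to reject H₀

reject H₀: no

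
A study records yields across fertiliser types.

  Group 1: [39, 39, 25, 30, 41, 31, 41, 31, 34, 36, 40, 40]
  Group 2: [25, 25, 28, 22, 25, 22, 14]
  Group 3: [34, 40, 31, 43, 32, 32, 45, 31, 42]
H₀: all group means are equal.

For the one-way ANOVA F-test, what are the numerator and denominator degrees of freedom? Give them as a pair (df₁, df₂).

degrees of freedom = [2, 25]

k = 3 groups, N = 28 total
df = (k−1, N−k) = (3−1, 28−3) = (2, 25)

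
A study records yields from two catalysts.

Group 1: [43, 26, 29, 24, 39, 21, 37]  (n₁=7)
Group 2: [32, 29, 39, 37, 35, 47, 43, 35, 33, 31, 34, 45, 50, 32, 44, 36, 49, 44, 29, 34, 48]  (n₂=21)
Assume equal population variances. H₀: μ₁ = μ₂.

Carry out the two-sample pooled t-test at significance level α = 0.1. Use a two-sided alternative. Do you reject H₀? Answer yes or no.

reject H₀: yes

x̄₁=31.286, s₁=8.381, n₁=7
x̄₂=38.381, s₂=6.903, n₂=21
s_p² = [6·8.381² + 20·6.903²]/26 = 52.8608
SE = √(s_p²·(1/7+1/21)) = 3.1731
t = (31.286−38.381)/3.1731 = -2.2360
df = 26
p-value (two-sided) = 0.03415
At α=0.1: p < α → reject H₀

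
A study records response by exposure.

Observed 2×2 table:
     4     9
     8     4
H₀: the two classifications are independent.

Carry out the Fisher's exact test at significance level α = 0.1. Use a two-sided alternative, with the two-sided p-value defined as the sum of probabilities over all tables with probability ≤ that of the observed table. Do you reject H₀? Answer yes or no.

reject H₀: no

Margins: r₁=13, r₂=12, c₁=12, c₂=13, n=25
p_obs = C(13,4)·C(12,8)/C(25,12); sum pmf over tables with pmf ≤ p_obs
p-value (two-sided) = 0.11524
At α=0.1: p ≥ α → fail to reject H₀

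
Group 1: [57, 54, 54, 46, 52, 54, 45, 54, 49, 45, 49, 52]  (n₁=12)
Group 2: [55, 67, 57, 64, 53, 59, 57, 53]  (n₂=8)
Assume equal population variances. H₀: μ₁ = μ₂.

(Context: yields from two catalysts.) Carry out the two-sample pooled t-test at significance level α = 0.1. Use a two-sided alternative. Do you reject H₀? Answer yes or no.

x̄₁=50.917, s₁=4.033, n₁=12
x̄₂=58.125, s₂=5.055, n₂=8
s_p² = [11·4.033² + 7·5.055²]/18 = 19.8773
SE = √(s_p²·(1/12+1/8)) = 2.0350
t = (50.917−58.125)/2.0350 = -3.5422
df = 18
p-value (two-sided) = 0.00233
At α=0.1: p < α → reject H₀

reject H₀: yes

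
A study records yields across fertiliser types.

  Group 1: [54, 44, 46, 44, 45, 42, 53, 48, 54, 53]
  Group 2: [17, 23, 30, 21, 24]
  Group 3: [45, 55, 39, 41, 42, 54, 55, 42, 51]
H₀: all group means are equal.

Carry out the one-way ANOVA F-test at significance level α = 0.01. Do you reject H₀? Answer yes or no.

Group means [48.30, 23.00, 47.11], grand mean 42.583
SSB = Σnᵢ(x̄ᵢ−x̄)² = 2428.844; SSW = ΣΣ(x−x̄ᵢ)² = 638.989
MSB = 2428.844/2 = 1214.4222; MSW = 638.989/21 = 30.4280
F = MSB/MSW = 39.9113
df = (2, 21)
p-value (upper-tail) = 0.00000
At α=0.01: p < α → reject H₀

reject H₀: yes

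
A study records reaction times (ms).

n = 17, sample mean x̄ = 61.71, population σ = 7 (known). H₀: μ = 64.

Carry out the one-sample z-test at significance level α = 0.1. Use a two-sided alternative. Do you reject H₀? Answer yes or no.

reject H₀: no

SE = σ/√n = 7/√17 = 1.6977
z = (x̄−μ₀)/SE = (61.71−64)/1.6977 = -1.3488
p-value (two-sided) = 0.17739
At α=0.1: p ≥ α → fail to reject H₀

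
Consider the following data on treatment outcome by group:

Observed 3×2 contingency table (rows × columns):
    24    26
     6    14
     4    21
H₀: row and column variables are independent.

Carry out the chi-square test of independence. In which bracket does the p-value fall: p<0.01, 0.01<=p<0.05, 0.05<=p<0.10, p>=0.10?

Row totals [50, 20, 25], col totals [34, 61], n=95
χ² = (24−17.89)²/17.89 + (26−32.11)²/32.11 + (6−7.16)²/7.16 + (14−12.84)²/12.84 + (4−8.95)²/8.95 + (21−16.05)²/16.05 = 7.7960
df = 2
p-value (upper-tail) = 0.02028
→ bracket: 0.01<=p<0.05

p-value bracket: 0.01<=p<0.05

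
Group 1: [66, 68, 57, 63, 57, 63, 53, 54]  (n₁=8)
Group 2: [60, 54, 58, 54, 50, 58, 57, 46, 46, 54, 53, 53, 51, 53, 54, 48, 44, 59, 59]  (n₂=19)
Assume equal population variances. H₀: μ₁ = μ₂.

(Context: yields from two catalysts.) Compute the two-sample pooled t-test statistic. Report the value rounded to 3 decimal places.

x̄₁=60.125, s₁=5.617, n₁=8
x̄₂=53.211, s₂=4.756, n₂=19
s_p² = [7·5.617² + 18·4.756²]/25 = 25.1213
SE = √(s_p²·(1/8+1/19)) = 2.1124
t = (60.125−53.211)/2.1124 = 3.2732
df = 25

test statistic = 3.273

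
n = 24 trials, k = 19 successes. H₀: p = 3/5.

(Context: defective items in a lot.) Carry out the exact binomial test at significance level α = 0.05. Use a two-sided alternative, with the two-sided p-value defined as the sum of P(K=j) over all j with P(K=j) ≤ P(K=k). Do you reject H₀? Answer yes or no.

reject H₀: no

Exact binomial: n=24, k=19, p₀=3/5=0.6000
P(X=j) = C(n,j)·p₀^j·(1−p₀)^(n−j); p = Σ P(X=j) over j with P(X=j) ≤ P(X=19)
p-value (two-sided) = 0.06163
At α=0.05: p ≥ α → fail to reject H₀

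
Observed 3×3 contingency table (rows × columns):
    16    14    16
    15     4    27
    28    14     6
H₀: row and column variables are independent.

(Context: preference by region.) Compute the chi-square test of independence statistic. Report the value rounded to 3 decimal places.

Row totals [46, 46, 48], col totals [59, 32, 49], n=140
χ² = (16−19.39)²/19.39 + (14−10.51)²/10.51 + (16−16.10)²/16.10 + (15−19.39)²/19.39 + (4−10.51)²/10.51 + (27−16.10)²/16.10 + (28−20.23)²/20.23 + (14−10.97)²/10.97 + (6−16.80)²/16.80 = 24.9198
df = 4

test statistic = 24.920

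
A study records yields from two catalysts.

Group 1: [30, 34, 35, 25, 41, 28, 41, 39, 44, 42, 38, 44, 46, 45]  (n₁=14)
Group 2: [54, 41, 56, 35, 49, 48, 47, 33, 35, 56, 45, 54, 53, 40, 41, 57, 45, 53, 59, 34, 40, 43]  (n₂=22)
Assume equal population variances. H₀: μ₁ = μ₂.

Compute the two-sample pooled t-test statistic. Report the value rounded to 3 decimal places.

test statistic = -3.159

x̄₁=38.000, s₁=6.668, n₁=14
x̄₂=46.273, s₂=8.213, n₂=22
s_p² = [13·6.668² + 21·8.213²]/34 = 58.6578
SE = √(s_p²·(1/14+1/22)) = 2.6184
t = (38.000−46.273)/2.6184 = -3.1594
df = 34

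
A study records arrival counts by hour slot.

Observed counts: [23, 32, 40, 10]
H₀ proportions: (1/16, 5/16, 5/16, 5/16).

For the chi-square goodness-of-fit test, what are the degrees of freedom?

degrees of freedom = 3

df = k − 1 = 4 − 1 = 3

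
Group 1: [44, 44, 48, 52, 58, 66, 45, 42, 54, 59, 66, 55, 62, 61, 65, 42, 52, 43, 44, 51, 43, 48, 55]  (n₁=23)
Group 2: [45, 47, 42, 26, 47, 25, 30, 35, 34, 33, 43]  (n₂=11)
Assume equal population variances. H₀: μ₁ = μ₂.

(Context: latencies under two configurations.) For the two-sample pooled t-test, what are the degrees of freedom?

degrees of freedom = 32

df = n₁ + n₂ − 2 = 23 + 11 − 2 = 32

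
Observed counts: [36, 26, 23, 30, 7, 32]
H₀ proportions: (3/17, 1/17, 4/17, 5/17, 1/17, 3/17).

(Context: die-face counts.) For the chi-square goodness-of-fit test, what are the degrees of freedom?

degrees of freedom = 5

df = k − 1 = 6 − 1 = 5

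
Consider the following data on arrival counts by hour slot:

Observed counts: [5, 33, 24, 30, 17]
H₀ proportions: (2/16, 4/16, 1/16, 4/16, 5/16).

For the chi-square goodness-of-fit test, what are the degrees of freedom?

df = k − 1 = 5 − 1 = 4

degrees of freedom = 4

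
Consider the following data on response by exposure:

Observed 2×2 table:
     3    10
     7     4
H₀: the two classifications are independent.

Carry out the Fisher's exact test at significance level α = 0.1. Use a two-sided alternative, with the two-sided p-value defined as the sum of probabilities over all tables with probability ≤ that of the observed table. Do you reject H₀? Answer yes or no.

reject H₀: yes

Margins: r₁=13, r₂=11, c₁=10, c₂=14, n=24
p_obs = C(13,3)·C(11,7)/C(24,10); sum pmf over tables with pmf ≤ p_obs
p-value (two-sided) = 0.09530
At α=0.1: p < α → reject H₀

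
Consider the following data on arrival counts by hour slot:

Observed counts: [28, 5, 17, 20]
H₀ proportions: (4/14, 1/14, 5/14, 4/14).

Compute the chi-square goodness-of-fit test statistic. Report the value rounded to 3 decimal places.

test statistic = 5.760

n = 70; E_i = n·p_i = [20.00, 5.00, 25.00, 20.00]
χ² = (28−20.00)²/20.00 + (5−5.00)²/5.00 + (17−25.00)²/25.00 + (20−20.00)²/20.00 = 5.7600
df = 3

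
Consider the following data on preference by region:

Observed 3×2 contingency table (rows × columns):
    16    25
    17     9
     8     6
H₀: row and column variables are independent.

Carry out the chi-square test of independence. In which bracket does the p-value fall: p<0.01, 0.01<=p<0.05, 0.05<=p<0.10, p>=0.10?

p-value bracket: 0.05<=p<0.10

Row totals [41, 26, 14], col totals [41, 40], n=81
χ² = (16−20.75)²/20.75 + (25−20.25)²/20.25 + (17−13.16)²/13.16 + (9−12.84)²/12.84 + (8−7.09)²/7.09 + (6−6.91)²/6.91 = 4.7112
df = 2
p-value (upper-tail) = 0.09483
→ bracket: 0.05<=p<0.10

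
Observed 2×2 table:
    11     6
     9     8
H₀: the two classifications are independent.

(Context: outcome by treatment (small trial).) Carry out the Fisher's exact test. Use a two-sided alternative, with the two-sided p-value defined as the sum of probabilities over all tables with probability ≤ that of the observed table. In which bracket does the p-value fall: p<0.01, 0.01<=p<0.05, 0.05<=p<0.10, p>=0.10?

Margins: r₁=17, r₂=17, c₁=20, c₂=14, n=34
p_obs = C(17,11)·C(17,9)/C(34,20); sum pmf over tables with pmf ≤ p_obs
p-value (two-sided) = 0.72828
→ bracket: p>=0.10

p-value bracket: p>=0.10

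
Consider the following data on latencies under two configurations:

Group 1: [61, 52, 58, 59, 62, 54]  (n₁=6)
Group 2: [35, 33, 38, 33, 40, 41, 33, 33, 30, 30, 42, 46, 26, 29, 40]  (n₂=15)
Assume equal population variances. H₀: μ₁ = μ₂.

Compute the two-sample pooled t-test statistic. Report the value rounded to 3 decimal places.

test statistic = 8.828

x̄₁=57.667, s₁=3.933, n₁=6
x̄₂=35.267, s₂=5.650, n₂=15
s_p² = [5·3.933² + 14·5.650²]/19 = 27.5930
SE = √(s_p²·(1/6+1/15)) = 2.5374
t = (57.667−35.267)/2.5374 = 8.8280
df = 19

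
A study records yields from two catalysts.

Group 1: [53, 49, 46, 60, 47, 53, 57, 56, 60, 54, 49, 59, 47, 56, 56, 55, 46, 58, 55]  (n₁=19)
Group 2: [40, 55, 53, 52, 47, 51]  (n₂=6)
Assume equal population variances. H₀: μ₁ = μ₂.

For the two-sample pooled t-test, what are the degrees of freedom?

df = n₁ + n₂ − 2 = 19 + 6 − 2 = 23

degrees of freedom = 23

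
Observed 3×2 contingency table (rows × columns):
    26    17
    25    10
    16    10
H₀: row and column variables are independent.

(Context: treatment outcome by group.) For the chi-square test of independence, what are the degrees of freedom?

df = (r−1)(c−1) = (3−1)·(2−1) = 2

degrees of freedom = 2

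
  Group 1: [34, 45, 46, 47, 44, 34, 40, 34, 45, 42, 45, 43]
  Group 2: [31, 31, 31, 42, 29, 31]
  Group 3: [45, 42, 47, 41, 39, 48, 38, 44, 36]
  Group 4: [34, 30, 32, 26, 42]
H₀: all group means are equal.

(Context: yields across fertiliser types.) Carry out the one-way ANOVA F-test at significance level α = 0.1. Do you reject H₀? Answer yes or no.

Group means [41.58, 32.50, 42.22, 32.80], grand mean 38.688
SSB = Σnᵢ(x̄ᵢ−x̄)² = 616.103; SSW = ΣΣ(x−x̄ᵢ)² = 654.772
MSB = 616.103/3 = 205.3676; MSW = 654.772/28 = 23.3847
F = MSB/MSW = 8.7821
df = (3, 28)
p-value (upper-tail) = 0.00029
At α=0.1: p < α → reject H₀

reject H₀: yes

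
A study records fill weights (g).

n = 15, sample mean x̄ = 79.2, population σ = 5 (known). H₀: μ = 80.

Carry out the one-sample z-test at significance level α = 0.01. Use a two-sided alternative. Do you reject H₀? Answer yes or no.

reject H₀: no

SE = σ/√n = 5/√15 = 1.2910
z = (x̄−μ₀)/SE = (79.2−80)/1.2910 = -0.6197
p-value (two-sided) = 0.53547
At α=0.01: p ≥ α → fail to reject H₀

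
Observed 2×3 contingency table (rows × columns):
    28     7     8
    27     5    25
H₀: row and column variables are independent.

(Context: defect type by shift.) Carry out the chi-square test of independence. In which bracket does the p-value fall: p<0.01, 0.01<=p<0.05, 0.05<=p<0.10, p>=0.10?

Row totals [43, 57], col totals [55, 12, 33], n=100
χ² = (28−23.65)²/23.65 + (7−5.16)²/5.16 + (8−14.19)²/14.19 + (27−31.35)²/31.35 + (5−6.84)²/6.84 + (25−18.81)²/18.81 = 7.2920
df = 2
p-value (upper-tail) = 0.02610
→ bracket: 0.01<=p<0.05

p-value bracket: 0.01<=p<0.05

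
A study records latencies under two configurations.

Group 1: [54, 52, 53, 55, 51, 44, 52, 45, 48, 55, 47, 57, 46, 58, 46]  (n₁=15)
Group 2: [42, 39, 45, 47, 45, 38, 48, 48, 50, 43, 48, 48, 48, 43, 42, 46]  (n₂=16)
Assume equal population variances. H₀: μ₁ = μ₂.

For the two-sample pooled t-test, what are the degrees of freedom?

df = n₁ + n₂ − 2 = 15 + 16 − 2 = 29

degrees of freedom = 29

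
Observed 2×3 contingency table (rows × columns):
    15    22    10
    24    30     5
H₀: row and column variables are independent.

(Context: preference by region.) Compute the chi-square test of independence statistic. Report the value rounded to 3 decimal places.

Row totals [47, 59], col totals [39, 52, 15], n=106
χ² = (15−17.29)²/17.29 + (22−23.06)²/23.06 + (10−6.65)²/6.65 + (24−21.71)²/21.71 + (30−28.94)²/28.94 + (5−8.35)²/8.35 = 3.6628
df = 2

test statistic = 3.663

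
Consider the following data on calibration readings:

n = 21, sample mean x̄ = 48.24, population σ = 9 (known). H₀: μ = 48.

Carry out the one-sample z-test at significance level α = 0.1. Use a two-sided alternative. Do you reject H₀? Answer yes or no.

reject H₀: no

SE = σ/√n = 9/√21 = 1.9640
z = (x̄−μ₀)/SE = (48.24−48)/1.9640 = 0.1222
p-value (two-sided) = 0.90274
At α=0.1: p ≥ α → fail to reject H₀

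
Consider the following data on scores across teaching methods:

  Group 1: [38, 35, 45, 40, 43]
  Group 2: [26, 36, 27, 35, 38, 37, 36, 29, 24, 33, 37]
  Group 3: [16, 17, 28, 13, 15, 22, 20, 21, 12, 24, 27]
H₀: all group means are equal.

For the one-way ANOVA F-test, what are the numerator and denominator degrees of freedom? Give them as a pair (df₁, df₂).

k = 3 groups, N = 27 total
df = (k−1, N−k) = (3−1, 27−3) = (2, 24)

degrees of freedom = [2, 24]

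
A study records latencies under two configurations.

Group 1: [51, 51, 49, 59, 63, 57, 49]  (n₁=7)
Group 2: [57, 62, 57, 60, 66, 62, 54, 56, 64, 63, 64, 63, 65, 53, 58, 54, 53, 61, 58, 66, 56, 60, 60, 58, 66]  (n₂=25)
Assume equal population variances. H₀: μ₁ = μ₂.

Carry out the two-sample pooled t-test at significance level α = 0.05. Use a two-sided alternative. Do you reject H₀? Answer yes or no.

x̄₁=54.143, s₁=5.521, n₁=7
x̄₂=59.840, s₂=4.200, n₂=25
s_p² = [6·5.521² + 24·4.200²]/30 = 20.2072
SE = √(s_p²·(1/7+1/25)) = 1.9222
t = (54.143−59.840)/1.9222 = -2.9638
df = 30
p-value (two-sided) = 0.00590
At α=0.05: p < α → reject H₀

reject H₀: yes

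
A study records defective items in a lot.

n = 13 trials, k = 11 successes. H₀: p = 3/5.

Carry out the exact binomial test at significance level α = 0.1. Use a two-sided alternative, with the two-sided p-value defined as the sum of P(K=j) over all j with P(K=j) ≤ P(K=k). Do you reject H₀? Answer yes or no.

Exact binomial: n=13, k=11, p₀=3/5=0.6000
P(X=j) = C(n,j)·p₀^j·(1−p₀)^(n−j); p = Σ P(X=j) over j with P(X=j) ≤ P(X=11)
p-value (two-sided) = 0.08999
At α=0.1: p < α → reject H₀

reject H₀: yes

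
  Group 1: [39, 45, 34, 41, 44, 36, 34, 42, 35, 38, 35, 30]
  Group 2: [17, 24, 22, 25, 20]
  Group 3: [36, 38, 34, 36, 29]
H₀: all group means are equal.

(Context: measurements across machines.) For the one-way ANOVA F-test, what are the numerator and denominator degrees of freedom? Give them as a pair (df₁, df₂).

k = 3 groups, N = 22 total
df = (k−1, N−k) = (3−1, 22−3) = (2, 19)

degrees of freedom = [2, 19]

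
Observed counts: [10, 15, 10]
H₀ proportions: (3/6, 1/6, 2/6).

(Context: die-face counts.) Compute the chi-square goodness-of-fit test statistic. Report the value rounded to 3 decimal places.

test statistic = 17.857

n = 35; E_i = n·p_i = [17.50, 5.83, 11.67]
χ² = (10−17.50)²/17.50 + (15−5.83)²/5.83 + (10−11.67)²/11.67 = 17.8571
df = 2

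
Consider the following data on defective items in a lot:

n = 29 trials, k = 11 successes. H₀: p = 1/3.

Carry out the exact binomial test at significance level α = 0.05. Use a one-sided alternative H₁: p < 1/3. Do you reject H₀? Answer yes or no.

Exact binomial: n=29, k=11, p₀=1/3=0.3333
P(X≤11) from Σ C(n,i)·p₀^i·(1−p₀)^(n−i)
p-value (one-sided, H₁ less) = 0.76791
At α=0.05: p ≥ α → fail to reject H₀

reject H₀: no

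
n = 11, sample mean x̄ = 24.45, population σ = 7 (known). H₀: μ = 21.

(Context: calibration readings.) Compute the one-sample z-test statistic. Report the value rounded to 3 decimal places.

test statistic = 1.635

SE = σ/√n = 7/√11 = 2.1106
z = (x̄−μ₀)/SE = (24.45−21)/2.1106 = 1.6346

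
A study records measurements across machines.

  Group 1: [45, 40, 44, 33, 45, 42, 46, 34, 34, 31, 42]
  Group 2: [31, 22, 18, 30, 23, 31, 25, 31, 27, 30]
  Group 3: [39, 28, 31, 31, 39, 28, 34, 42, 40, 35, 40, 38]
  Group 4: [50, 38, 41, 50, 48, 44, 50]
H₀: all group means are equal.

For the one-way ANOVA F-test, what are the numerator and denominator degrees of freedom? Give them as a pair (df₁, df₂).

k = 4 groups, N = 40 total
df = (k−1, N−k) = (4−1, 40−4) = (3, 36)

degrees of freedom = [3, 36]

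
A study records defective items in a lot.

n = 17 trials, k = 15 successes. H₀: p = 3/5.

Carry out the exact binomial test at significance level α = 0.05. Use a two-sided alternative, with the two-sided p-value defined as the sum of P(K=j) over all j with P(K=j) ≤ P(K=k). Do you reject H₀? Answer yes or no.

Exact binomial: n=17, k=15, p₀=3/5=0.6000
P(X=j) = C(n,j)·p₀^j·(1−p₀)^(n−j); p = Σ P(X=j) over j with P(X=j) ≤ P(X=15)
p-value (two-sided) = 0.02291
At α=0.05: p < α → reject H₀

reject H₀: yes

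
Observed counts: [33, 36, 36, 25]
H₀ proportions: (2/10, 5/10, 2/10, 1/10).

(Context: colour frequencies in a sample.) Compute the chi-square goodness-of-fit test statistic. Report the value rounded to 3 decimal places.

n = 130; E_i = n·p_i = [26.00, 65.00, 26.00, 13.00]
χ² = (33−26.00)²/26.00 + (36−65.00)²/65.00 + (36−26.00)²/26.00 + (25−13.00)²/13.00 = 29.7462
df = 3

test statistic = 29.746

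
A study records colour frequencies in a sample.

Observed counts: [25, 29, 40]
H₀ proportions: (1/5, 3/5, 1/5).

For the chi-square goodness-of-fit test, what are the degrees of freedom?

degrees of freedom = 2

df = k − 1 = 3 − 1 = 2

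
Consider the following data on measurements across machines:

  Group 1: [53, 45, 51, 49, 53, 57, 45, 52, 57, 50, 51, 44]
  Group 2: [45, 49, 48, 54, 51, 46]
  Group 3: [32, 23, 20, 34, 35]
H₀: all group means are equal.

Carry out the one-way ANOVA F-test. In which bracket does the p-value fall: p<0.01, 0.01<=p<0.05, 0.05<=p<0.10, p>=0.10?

Group means [50.58, 48.83, 28.80], grand mean 45.391
SSB = Σnᵢ(x̄ᵢ−x̄)² = 1770.928; SSW = ΣΣ(x−x̄ᵢ)² = 446.550
MSB = 1770.928/2 = 885.4641; MSW = 446.550/20 = 22.3275
F = MSB/MSW = 39.6580
df = (2, 20)
p-value (upper-tail) = 0.00000
→ bracket: p<0.01

p-value bracket: p<0.01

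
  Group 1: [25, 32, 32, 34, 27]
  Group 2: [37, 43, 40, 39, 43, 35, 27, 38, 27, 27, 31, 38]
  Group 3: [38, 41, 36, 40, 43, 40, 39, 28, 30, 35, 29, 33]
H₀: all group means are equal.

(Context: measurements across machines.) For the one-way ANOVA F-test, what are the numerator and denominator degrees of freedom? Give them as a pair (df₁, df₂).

degrees of freedom = [2, 26]

k = 3 groups, N = 29 total
df = (k−1, N−k) = (3−1, 29−3) = (2, 26)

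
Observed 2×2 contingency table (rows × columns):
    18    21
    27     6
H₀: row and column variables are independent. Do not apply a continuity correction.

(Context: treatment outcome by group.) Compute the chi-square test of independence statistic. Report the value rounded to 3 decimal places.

test statistic = 9.701

Row totals [39, 33], col totals [45, 27], n=72
χ² = (18−24.38)²/24.38 + (21−14.62)²/14.62 + (27−20.62)²/20.62 + (6−12.38)²/12.38 = 9.7007
df = 1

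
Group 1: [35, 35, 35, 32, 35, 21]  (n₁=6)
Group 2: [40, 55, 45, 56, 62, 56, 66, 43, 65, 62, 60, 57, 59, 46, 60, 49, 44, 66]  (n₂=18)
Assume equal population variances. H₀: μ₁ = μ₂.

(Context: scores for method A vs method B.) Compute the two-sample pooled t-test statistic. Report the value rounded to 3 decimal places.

x̄₁=32.167, s₁=5.601, n₁=6
x̄₂=55.056, s₂=8.468, n₂=18
s_p² = [5·5.601² + 17·8.468²]/22 = 62.5354
SE = √(s_p²·(1/6+1/18)) = 3.7278
t = (32.167−55.056)/3.7278 = -6.1400
df = 22

test statistic = -6.140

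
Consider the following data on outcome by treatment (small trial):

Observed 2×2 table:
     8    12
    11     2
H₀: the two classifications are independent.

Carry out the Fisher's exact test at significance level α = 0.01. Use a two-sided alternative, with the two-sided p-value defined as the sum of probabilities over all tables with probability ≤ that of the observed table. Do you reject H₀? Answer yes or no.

reject H₀: no

Margins: r₁=20, r₂=13, c₁=19, c₂=14, n=33
p_obs = C(20,8)·C(13,11)/C(33,19); sum pmf over tables with pmf ≤ p_obs
p-value (two-sided) = 0.01508
At α=0.01: p ≥ α → fail to reject H₀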